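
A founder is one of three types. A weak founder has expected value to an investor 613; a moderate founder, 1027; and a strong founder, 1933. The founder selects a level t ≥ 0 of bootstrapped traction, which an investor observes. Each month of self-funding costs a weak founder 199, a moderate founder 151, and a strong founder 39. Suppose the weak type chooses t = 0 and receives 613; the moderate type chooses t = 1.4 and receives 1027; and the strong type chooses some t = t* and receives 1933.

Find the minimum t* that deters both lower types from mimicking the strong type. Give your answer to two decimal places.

7.40

Weak type (on-path payoff 613) won't mimic when 613 ≥ 1933 − 199·t*, i.e. t* ≥ 6.63.
Moderate type (on-path payoff 1027 − 151×1.4 = 815.6) won't mimic when 815.6 ≥ 1933 − 151·t*, i.e. t* ≥ 7.40.
Both must hold, so t* = max(6.63, 7.40) = 7.40. The moderate type's constraint binds.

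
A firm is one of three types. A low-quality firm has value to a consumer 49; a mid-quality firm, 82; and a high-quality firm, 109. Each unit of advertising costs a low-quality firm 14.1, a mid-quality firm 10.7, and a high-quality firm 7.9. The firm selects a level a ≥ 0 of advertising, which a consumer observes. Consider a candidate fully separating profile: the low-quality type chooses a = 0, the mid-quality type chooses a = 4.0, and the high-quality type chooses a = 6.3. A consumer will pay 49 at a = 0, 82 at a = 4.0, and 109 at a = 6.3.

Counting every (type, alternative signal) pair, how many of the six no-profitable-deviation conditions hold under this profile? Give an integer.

4

Mid-quality (own payoff 82 − 10.7×4.0 = 39.2): to a=0 gives 49 → profitable ✗; to a=6.3 gives 109 − 10.7×6.3 = 41.59 → profitable ✗.
Low-quality (own payoff 49): to a=4.0 gives 82 − 14.1×4.0 = 25.6 → no gain ✓; to a=6.3 gives 109 − 14.1×6.3 = 20.17 → no gain ✓.
High-quality (own payoff 109 − 7.9×6.3 = 59.23): to a=0 gives 49 → no gain ✓; to a=4.0 gives 82 − 7.9×4.0 = 50.4 → no gain ✓.
4 of the 6 constraints hold; not an equilibrium.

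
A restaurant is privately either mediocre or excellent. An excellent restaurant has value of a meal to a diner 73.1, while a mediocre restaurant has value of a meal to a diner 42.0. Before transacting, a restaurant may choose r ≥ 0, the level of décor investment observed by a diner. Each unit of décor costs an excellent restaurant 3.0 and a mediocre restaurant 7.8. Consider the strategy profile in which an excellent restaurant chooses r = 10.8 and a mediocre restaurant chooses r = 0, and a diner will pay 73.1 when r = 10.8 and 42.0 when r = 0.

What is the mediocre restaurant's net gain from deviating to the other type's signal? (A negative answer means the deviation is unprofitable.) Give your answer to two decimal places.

Playing r = 0 the mediocre restaurant receives 42.0.
Deviating to r = 10.8 brings payment 73.1 at cost 7.8 × 10.8 = 84.24, netting -11.14.
Gain from deviating: -11.14 − 42.0 = -53.14.
The gain is negative, so the mediocre type's incentive-compatibility constraint is satisfied.

-53.14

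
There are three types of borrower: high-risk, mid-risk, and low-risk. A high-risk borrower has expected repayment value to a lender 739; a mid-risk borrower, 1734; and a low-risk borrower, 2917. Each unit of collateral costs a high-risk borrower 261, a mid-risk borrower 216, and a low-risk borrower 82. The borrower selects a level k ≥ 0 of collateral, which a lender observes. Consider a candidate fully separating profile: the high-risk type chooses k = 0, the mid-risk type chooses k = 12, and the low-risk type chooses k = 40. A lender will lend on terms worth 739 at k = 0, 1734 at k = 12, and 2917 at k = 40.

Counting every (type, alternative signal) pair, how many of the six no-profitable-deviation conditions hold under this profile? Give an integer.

3

Mid-risk (own payoff 1734 − 216×12 = -858): to k=0 gives 739 → profitable ✗; to k=40 gives 2917 − 216×40 = -5723 → no gain ✓.
Low-risk (own payoff 2917 − 82×40 = -363): to k=0 gives 739 → profitable ✗; to k=12 gives 1734 − 82×12 = 750 → profitable ✗.
High-risk (own payoff 739): to k=12 gives 1734 − 261×12 = -1398 → no gain ✓; to k=40 gives 2917 − 261×40 = -7523 → no gain ✓.
3 of the 6 constraints hold; not an equilibrium.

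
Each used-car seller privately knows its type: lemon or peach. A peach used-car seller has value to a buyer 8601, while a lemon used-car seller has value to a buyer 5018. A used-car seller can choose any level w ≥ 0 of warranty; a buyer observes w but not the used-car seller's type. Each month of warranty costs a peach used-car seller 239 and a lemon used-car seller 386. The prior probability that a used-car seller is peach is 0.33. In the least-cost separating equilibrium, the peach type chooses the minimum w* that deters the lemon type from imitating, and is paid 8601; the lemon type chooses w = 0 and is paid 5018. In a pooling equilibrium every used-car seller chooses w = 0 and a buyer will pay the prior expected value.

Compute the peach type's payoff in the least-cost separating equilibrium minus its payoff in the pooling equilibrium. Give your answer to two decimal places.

182.12

Least-cost separating signal: w* solves 5018 = 8601 − 386·w*, so w* = (8601 − 5018)/386 ≈ 9.2824.
Peach type's separating payoff: 8601 − 239 × w* = 8601 − 239 × (8601 − 5018)/386 = 8601 − 856337/386 ≈ 6382.5104.
Pooling payoff: 0.33 × 8601 + 0.67 × 5018 = 6200.39.
Difference: 6382.5104 − 6200.39 = 182.1204, i.e. 182.12 to two decimal places.
The peach type prefers to separate.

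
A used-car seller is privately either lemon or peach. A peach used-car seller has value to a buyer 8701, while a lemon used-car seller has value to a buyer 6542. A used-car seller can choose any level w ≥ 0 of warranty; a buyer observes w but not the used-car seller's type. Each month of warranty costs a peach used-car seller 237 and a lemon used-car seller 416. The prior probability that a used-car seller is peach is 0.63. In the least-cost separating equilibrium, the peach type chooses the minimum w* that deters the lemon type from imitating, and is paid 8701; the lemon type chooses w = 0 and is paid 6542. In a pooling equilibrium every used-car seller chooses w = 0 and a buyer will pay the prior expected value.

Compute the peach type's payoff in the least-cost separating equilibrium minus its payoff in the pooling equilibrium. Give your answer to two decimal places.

-431.18

Least-cost separating signal: w* solves 6542 = 8701 − 416·w*, so w* = (8701 − 6542)/416 ≈ 5.1899.
Peach type's separating payoff: 8701 − 237 × w* = 8701 − 237 × (8701 − 6542)/416 = 8701 − 511683/416 ≈ 7470.9928.
Pooling payoff: 0.63 × 8701 + 0.37 × 6542 = 7902.17.
Difference: 7470.9928 − 7902.17 = -431.1772, i.e. -431.18 to two decimal places.
The peach type would prefer the pooling outcome.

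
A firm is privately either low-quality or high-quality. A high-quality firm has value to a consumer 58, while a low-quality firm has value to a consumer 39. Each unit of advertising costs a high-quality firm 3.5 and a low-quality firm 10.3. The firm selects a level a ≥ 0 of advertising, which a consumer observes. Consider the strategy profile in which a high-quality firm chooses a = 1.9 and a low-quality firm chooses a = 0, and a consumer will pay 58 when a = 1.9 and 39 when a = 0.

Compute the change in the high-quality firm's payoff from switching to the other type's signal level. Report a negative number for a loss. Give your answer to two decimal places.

-12.35

Playing a = 1.9 the high-quality firm receives 58 − 3.5 × 1.9 = 51.35.
Deviating to a = 0 yields 39 instead.
Gain from deviating: 39 − 51.35 = -12.35.
The gain is negative, so the high-quality type's incentive-compatibility constraint is satisfied.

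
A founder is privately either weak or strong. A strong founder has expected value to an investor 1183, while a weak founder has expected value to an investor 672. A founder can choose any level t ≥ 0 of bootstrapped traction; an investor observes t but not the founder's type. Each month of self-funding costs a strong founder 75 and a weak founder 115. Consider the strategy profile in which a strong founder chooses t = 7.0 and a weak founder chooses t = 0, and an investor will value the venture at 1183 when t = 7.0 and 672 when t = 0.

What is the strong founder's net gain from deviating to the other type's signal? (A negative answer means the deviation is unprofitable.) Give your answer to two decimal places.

Playing t = 7.0 the strong founder receives 1183 − 75 × 7.0 = 658.
Deviating to t = 0 yields 672 instead.
Gain from deviating: 672 − 658 = 14.00.
The gain is positive, so the strong type's incentive-compatibility constraint is violated — this profile is not a separating equilibrium.

14.00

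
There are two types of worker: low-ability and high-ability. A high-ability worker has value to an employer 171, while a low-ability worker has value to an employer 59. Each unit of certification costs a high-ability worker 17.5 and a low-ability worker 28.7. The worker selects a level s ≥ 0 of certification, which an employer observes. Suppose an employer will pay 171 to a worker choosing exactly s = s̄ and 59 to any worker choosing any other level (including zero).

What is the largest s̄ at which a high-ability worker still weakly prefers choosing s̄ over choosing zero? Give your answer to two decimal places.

Choosing s̄ yields the high-ability type 171 − 17.5·s̄; choosing zero yields 59.
The high-ability type is indifferent at 171 − 17.5·s̄ = 59, i.e. s̄ = (171 − 59) / 17.5 = 6.40.
For any s̄ above 6.40 the high-ability type would rather pool at zero, so separation collapses.

6.40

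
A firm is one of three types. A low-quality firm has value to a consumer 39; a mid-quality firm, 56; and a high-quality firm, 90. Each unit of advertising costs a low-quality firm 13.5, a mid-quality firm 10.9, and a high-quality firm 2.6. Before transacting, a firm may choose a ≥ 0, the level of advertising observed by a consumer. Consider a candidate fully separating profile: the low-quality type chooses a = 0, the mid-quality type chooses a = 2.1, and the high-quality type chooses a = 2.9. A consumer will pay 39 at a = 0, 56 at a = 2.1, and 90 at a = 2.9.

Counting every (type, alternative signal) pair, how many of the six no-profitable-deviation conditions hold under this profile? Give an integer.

3

Low-quality (own payoff 39): to a=2.1 gives 56 − 13.5×2.1 = 27.65 → no gain ✓; to a=2.9 gives 90 − 13.5×2.9 = 50.85 → profitable ✗.
Mid-quality (own payoff 56 − 10.9×2.1 = 33.11): to a=0 gives 39 → profitable ✗; to a=2.9 gives 90 − 10.9×2.9 = 58.39 → profitable ✗.
High-quality (own payoff 90 − 2.6×2.9 = 82.46): to a=0 gives 39 → no gain ✓; to a=2.1 gives 56 − 2.6×2.1 = 50.54 → no gain ✓.
3 of the 6 constraints hold; not an equilibrium.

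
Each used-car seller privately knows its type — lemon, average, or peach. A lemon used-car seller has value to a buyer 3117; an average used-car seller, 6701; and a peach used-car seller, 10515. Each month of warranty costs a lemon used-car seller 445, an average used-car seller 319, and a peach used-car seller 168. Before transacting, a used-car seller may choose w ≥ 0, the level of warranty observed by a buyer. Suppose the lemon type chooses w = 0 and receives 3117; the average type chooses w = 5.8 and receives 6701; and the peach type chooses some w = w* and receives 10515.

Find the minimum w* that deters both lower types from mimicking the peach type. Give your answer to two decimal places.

17.76

Average type (on-path payoff 6701 − 319×5.8 = 4850.8) won't mimic when 4850.8 ≥ 10515 − 319·w*, i.e. w* ≥ 17.76.
Lemon type (on-path payoff 3117) won't mimic when 3117 ≥ 10515 − 445·w*, i.e. w* ≥ 16.62.
Both must hold, so w* = max(16.62, 17.76) = 17.76. The average type's constraint binds.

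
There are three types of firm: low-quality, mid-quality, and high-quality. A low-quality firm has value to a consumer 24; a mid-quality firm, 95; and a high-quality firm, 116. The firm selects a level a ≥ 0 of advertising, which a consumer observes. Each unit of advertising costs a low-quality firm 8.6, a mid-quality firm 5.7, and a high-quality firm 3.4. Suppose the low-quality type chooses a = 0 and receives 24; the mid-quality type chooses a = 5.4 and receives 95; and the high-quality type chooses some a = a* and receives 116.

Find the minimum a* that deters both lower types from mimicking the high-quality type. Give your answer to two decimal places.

Low-quality type (on-path payoff 24) won't mimic when 24 ≥ 116 − 8.6·a*, i.e. a* ≥ 10.70.
Mid-quality type (on-path payoff 95 − 5.7×5.4 = 64.22) won't mimic when 64.22 ≥ 116 − 5.7·a*, i.e. a* ≥ 9.08.
Both must hold, so a* = max(10.70, 9.08) = 10.70. The low-quality type's constraint binds.

10.70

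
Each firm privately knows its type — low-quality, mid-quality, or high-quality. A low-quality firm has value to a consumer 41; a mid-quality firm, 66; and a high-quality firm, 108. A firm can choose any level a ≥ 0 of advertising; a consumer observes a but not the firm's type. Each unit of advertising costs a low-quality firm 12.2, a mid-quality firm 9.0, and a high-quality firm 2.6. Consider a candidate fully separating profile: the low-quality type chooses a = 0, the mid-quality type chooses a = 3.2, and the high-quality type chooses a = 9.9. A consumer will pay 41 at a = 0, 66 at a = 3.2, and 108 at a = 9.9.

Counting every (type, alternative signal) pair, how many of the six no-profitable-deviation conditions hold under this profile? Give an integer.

High-quality (own payoff 108 − 2.6×9.9 = 82.26): to a=0 gives 41 → no gain ✓; to a=3.2 gives 66 − 2.6×3.2 = 57.68 → no gain ✓.
Low-quality (own payoff 41): to a=3.2 gives 66 − 12.2×3.2 = 26.96 → no gain ✓; to a=9.9 gives 108 − 12.2×9.9 = -12.78 → no gain ✓.
Mid-quality (own payoff 66 − 9.0×3.2 = 37.2): to a=0 gives 41 → profitable ✗; to a=9.9 gives 108 − 9.0×9.9 = 18.9 → no gain ✓.
5 of the 6 constraints hold; not an equilibrium.

5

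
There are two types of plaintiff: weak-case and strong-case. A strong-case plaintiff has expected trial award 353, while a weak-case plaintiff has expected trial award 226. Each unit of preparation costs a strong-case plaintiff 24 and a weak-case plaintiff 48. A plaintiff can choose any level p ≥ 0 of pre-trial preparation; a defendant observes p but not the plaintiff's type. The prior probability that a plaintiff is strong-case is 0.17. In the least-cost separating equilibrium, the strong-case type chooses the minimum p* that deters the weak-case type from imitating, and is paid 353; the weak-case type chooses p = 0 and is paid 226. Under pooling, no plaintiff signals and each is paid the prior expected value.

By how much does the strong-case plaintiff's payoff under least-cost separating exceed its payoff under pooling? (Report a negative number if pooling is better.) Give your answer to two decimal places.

41.91

Least-cost separating signal: p* solves 226 = 353 − 48·p*, so p* = (353 − 226)/48 ≈ 2.6458.
Strong-case type's separating payoff: 353 − 24 × p* = 353 − 24 × (353 − 226)/48 = 353 − 3048/48 = 289.5.
Pooling payoff: 0.17 × 353 + 0.83 × 226 = 247.59.
Difference: 289.5 − 247.59 = 41.91.
The strong-case type prefers to separate.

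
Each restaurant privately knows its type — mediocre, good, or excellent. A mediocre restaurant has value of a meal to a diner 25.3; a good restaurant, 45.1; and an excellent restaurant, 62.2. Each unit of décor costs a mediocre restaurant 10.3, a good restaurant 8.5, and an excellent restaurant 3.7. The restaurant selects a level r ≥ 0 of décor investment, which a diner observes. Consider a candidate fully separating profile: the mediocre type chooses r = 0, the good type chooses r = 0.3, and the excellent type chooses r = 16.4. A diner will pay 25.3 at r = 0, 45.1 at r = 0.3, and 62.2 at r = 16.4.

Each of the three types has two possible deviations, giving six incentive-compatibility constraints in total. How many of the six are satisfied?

Mediocre (own payoff 25.3): to r=0.3 gives 45.1 − 10.3×0.3 = 42.01 → profitable ✗; to r=16.4 gives 62.2 − 10.3×16.4 = -106.72 → no gain ✓.
Good (own payoff 45.1 − 8.5×0.3 = 42.55): to r=0 gives 25.3 → no gain ✓; to r=16.4 gives 62.2 − 8.5×16.4 = -77.2 → no gain ✓.
Excellent (own payoff 62.2 − 3.7×16.4 = 1.52): to r=0 gives 25.3 → profitable ✗; to r=0.3 gives 45.1 − 3.7×0.3 = 43.99 → profitable ✗.
3 of the 6 constraints hold; not an equilibrium.

3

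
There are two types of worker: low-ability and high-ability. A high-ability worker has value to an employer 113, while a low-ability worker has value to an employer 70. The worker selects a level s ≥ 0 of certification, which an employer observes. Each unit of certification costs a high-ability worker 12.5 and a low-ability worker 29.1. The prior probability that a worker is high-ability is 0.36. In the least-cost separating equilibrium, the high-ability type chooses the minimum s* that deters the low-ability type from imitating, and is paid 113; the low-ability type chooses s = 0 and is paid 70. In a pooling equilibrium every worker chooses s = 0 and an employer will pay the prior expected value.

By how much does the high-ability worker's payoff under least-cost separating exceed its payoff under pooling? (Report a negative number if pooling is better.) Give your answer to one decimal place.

Least-cost separating signal: s* solves 70 = 113 − 29.1·s*, so s* = (113 − 70)/29.1 ≈ 1.4777.
High-ability type's separating payoff: 113 − 12.5 × s* = 113 − 12.5 × (113 − 70)/29.1 = 113 − 537.5/29.1 ≈ 94.529.
Pooling payoff: 0.36 × 113 + 0.64 × 70 = 85.48.
Difference: 94.529 − 85.48 = 9.049, i.e. 9.0 to one decimal place.
The high-ability type prefers to separate.

9.0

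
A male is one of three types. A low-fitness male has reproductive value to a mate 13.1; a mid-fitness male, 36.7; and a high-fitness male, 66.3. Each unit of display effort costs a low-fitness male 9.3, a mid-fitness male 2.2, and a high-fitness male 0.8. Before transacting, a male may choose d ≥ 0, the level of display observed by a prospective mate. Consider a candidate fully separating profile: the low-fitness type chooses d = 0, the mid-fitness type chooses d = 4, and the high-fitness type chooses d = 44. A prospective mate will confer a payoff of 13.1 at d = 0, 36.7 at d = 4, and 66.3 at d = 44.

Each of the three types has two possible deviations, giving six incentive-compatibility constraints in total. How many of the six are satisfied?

Low-fitness (own payoff 13.1): to d=4 gives 36.7 − 9.3×4 = -0.5 → no gain ✓; to d=44 gives 66.3 − 9.3×44 = -342.9 → no gain ✓.
High-fitness (own payoff 66.3 − 0.8×44 = 31.1): to d=0 gives 13.1 → no gain ✓; to d=4 gives 36.7 − 0.8×4 = 33.5 → profitable ✗.
Mid-fitness (own payoff 36.7 − 2.2×4 = 27.9): to d=0 gives 13.1 → no gain ✓; to d=44 gives 66.3 − 2.2×44 = -30.5 → no gain ✓.
5 of the 6 constraints hold; not an equilibrium.

5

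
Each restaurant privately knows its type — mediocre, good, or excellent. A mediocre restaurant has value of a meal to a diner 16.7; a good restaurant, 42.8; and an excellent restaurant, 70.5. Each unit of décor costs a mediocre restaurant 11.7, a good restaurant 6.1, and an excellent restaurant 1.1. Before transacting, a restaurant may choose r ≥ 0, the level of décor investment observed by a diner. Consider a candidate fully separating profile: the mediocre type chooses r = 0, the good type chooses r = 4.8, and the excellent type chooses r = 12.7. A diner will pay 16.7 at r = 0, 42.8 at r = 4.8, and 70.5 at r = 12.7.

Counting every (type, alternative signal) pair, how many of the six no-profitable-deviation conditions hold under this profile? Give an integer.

5

Mediocre (own payoff 16.7): to r=4.8 gives 42.8 − 11.7×4.8 = -13.36 → no gain ✓; to r=12.7 gives 70.5 − 11.7×12.7 = -78.09 → no gain ✓.
Excellent (own payoff 70.5 − 1.1×12.7 = 56.53): to r=0 gives 16.7 → no gain ✓; to r=4.8 gives 42.8 − 1.1×4.8 = 37.52 → no gain ✓.
Good (own payoff 42.8 − 6.1×4.8 = 13.52): to r=0 gives 16.7 → profitable ✗; to r=12.7 gives 70.5 − 6.1×12.7 = -6.97 → no gain ✓.
5 of the 6 constraints hold; not an equilibrium.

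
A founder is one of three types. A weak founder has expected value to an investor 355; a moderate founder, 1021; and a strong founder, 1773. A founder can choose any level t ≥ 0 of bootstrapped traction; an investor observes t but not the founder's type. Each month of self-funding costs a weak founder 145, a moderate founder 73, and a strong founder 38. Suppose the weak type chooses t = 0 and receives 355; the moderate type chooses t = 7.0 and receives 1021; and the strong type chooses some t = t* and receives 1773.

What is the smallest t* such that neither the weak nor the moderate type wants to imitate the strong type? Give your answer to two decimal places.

Moderate type (on-path payoff 1021 − 73×7.0 = 510) won't mimic when 510 ≥ 1773 − 73·t*, i.e. t* ≥ 17.30.
Weak type (on-path payoff 355) won't mimic when 355 ≥ 1773 − 145·t*, i.e. t* ≥ 9.78.
Both must hold, so t* = max(9.78, 17.30) = 17.30. The moderate type's constraint binds.

17.30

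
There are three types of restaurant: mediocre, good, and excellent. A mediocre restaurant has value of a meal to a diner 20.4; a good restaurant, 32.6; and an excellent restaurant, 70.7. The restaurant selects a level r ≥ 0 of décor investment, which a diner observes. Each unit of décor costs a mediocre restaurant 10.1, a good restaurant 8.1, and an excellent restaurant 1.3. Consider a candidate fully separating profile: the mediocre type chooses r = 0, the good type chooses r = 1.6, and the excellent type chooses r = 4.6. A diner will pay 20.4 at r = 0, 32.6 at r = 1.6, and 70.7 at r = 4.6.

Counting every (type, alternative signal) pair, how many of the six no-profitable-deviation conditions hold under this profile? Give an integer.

3

Good (own payoff 32.6 − 8.1×1.6 = 19.64): to r=0 gives 20.4 → profitable ✗; to r=4.6 gives 70.7 − 8.1×4.6 = 33.44 → profitable ✗.
Mediocre (own payoff 20.4): to r=1.6 gives 32.6 − 10.1×1.6 = 16.44 → no gain ✓; to r=4.6 gives 70.7 − 10.1×4.6 = 24.24 → profitable ✗.
Excellent (own payoff 70.7 − 1.3×4.6 = 64.72): to r=0 gives 20.4 → no gain ✓; to r=1.6 gives 32.6 − 1.3×1.6 = 30.52 → no gain ✓.
3 of the 6 constraints hold; not an equilibrium.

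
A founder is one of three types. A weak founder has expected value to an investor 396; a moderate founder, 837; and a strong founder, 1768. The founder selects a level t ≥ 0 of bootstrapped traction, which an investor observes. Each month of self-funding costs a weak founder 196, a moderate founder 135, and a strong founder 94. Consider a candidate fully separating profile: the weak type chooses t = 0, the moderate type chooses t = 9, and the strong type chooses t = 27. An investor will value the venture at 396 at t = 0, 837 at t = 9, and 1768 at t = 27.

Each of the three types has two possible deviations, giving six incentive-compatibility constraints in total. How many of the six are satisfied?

Moderate (own payoff 837 − 135×9 = -378): to t=0 gives 396 → profitable ✗; to t=27 gives 1768 − 135×27 = -1877 → no gain ✓.
Weak (own payoff 396): to t=9 gives 837 − 196×9 = -927 → no gain ✓; to t=27 gives 1768 − 196×27 = -3524 → no gain ✓.
Strong (own payoff 1768 − 94×27 = -770): to t=0 gives 396 → profitable ✗; to t=9 gives 837 − 94×9 = -9 → profitable ✗.
3 of the 6 constraints hold; not an equilibrium.

3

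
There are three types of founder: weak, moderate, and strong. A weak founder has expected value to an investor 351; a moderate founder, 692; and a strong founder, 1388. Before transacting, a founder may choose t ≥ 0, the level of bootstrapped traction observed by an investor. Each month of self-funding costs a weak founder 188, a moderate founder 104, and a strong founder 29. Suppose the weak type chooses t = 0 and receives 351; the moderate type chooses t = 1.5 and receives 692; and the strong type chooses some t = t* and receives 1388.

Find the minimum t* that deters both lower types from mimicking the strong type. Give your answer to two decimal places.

8.19

Weak type (on-path payoff 351) won't mimic when 351 ≥ 1388 − 188·t*, i.e. t* ≥ 5.52.
Moderate type (on-path payoff 692 − 104×1.5 = 536) won't mimic when 536 ≥ 1388 − 104·t*, i.e. t* ≥ 8.19.
Both must hold, so t* = max(5.52, 8.19) = 8.19. The moderate type's constraint binds.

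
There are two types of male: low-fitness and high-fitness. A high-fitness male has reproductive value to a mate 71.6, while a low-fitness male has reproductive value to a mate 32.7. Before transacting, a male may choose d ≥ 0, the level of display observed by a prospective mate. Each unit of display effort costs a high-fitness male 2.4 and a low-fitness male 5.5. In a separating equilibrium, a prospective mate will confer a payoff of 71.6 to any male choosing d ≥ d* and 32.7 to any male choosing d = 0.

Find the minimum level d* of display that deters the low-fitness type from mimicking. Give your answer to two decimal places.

7.07

A low-fitness male choosing d = 0 receives 32.7.
Imitating at d* instead would pay 71.6 at cost 5.5·d*, netting 71.6 − 5.5·d*.
Indifference: 32.7 = 71.6 − 5.5·d*, so d* = (71.6 − 32.7) / 5.5 ≈ 7.07.
At d* the low-fitness type's incentive constraint just binds; the high-fitness type strictly prefers d* since its per-unit cost is lower.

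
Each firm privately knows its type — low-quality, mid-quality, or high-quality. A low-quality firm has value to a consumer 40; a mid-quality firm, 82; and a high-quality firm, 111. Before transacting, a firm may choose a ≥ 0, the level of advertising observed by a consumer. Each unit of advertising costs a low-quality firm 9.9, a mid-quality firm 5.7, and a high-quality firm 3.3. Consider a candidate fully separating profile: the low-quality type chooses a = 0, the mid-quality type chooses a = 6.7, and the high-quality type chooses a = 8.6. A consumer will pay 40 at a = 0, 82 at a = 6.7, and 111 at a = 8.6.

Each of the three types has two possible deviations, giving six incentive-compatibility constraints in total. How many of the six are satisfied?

Mid-quality (own payoff 82 − 5.7×6.7 = 43.81): to a=0 gives 40 → no gain ✓; to a=8.6 gives 111 − 5.7×8.6 = 61.98 → profitable ✗.
Low-quality (own payoff 40): to a=6.7 gives 82 − 9.9×6.7 = 15.67 → no gain ✓; to a=8.6 gives 111 − 9.9×8.6 = 25.86 → no gain ✓.
High-quality (own payoff 111 − 3.3×8.6 = 82.62): to a=0 gives 40 → no gain ✓; to a=6.7 gives 82 − 3.3×6.7 = 59.89 → no gain ✓.
5 of the 6 constraints hold; not an equilibrium.

5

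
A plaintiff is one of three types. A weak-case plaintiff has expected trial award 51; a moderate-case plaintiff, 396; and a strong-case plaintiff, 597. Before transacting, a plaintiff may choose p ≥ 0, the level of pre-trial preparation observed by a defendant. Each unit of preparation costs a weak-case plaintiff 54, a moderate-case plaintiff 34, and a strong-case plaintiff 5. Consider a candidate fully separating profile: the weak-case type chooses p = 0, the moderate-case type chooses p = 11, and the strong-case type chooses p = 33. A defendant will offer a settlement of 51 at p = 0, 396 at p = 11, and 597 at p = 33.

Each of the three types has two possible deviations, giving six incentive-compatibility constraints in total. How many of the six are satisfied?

Strong-case (own payoff 597 − 5×33 = 432): to p=0 gives 51 → no gain ✓; to p=11 gives 396 − 5×11 = 341 → no gain ✓.
Moderate-case (own payoff 396 − 34×11 = 22): to p=0 gives 51 → profitable ✗; to p=33 gives 597 − 34×33 = -525 → no gain ✓.
Weak-case (own payoff 51): to p=11 gives 396 − 54×11 = -198 → no gain ✓; to p=33 gives 597 − 54×33 = -1185 → no gain ✓.
5 of the 6 constraints hold; not an equilibrium.

5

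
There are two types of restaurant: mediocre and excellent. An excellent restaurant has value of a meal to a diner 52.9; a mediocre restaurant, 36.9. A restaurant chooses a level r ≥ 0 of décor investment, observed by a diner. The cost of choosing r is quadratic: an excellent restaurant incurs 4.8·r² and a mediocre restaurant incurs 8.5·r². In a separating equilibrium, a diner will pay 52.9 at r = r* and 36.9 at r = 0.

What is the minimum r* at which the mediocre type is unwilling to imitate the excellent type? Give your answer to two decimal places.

1.37

The mediocre type at r = 0 receives 36.9; imitating at r* yields 52.9 − 8.5·r*².
Indifference: 36.9 = 52.9 − 8.5·r*², so r*² = (52.9 − 36.9) / 8.5 ≈ 1.8824.
r* = √1.8824 ≈ 1.37.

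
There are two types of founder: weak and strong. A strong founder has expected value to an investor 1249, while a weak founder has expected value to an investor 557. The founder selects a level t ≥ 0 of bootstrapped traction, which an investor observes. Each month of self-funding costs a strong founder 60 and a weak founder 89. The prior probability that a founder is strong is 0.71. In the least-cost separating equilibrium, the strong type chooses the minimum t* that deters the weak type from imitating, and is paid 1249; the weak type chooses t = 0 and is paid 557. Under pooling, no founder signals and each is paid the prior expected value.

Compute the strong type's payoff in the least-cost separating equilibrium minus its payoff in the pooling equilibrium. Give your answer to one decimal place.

-265.8

Least-cost separating signal: t* solves 557 = 1249 − 89·t*, so t* = (1249 − 557)/89 ≈ 7.7753.
Strong type's separating payoff: 1249 − 60 × t* = 1249 − 60 × (1249 − 557)/89 = 1249 − 41520/89 ≈ 782.483.
Pooling payoff: 0.71 × 1249 + 0.29 × 557 = 1048.32.
Difference: 782.483 − 1048.32 = -265.837, i.e. -265.8 to one decimal place.
The strong type would prefer the pooling outcome.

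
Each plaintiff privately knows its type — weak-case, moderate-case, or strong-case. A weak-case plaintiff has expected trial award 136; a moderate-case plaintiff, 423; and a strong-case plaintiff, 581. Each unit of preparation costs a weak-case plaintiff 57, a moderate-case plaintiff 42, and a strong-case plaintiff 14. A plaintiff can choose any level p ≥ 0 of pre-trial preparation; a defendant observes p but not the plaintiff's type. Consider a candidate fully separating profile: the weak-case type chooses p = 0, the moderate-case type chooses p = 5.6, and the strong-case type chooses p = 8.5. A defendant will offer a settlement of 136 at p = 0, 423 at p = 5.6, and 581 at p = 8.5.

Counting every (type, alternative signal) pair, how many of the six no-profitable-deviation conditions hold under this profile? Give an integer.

5

Strong-case (own payoff 581 − 14×8.5 = 462): to p=0 gives 136 → no gain ✓; to p=5.6 gives 423 − 14×5.6 = 344.6 → no gain ✓.
Moderate-case (own payoff 423 − 42×5.6 = 187.8): to p=0 gives 136 → no gain ✓; to p=8.5 gives 581 − 42×8.5 = 224 → profitable ✗.
Weak-case (own payoff 136): to p=5.6 gives 423 − 57×5.6 = 103.8 → no gain ✓; to p=8.5 gives 581 − 57×8.5 = 96.5 → no gain ✓.
5 of the 6 constraints hold; not an equilibrium.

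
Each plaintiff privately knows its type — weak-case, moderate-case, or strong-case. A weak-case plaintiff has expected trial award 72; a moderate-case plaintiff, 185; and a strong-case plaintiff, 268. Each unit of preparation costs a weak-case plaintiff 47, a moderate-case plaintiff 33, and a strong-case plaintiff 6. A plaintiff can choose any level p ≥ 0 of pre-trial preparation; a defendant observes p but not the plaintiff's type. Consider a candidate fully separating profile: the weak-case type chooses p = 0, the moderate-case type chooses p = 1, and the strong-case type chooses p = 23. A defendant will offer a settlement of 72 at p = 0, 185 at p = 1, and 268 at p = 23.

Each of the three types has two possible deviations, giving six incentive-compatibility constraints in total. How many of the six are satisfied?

Strong-case (own payoff 268 − 6×23 = 130): to p=0 gives 72 → no gain ✓; to p=1 gives 185 − 6×1 = 179 → profitable ✗.
Weak-case (own payoff 72): to p=1 gives 185 − 47×1 = 138 → profitable ✗; to p=23 gives 268 − 47×23 = -813 → no gain ✓.
Moderate-case (own payoff 185 − 33×1 = 152): to p=0 gives 72 → no gain ✓; to p=23 gives 268 − 33×23 = -491 → no gain ✓.
4 of the 6 constraints hold; not an equilibrium.

4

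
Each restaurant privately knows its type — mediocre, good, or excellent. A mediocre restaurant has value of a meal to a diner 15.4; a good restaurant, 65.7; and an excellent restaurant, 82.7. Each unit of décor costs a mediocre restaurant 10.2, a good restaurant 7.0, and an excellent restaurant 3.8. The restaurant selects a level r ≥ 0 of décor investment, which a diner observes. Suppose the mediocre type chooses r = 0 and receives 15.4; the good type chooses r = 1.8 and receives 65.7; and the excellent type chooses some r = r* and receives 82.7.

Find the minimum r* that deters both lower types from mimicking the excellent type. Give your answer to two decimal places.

Good type (on-path payoff 65.7 − 7.0×1.8 = 53.1) won't mimic when 53.1 ≥ 82.7 − 7.0·r*, i.e. r* ≥ 4.23.
Mediocre type (on-path payoff 15.4) won't mimic when 15.4 ≥ 82.7 − 10.2·r*, i.e. r* ≥ 6.60.
Both must hold, so r* = max(6.60, 4.23) = 6.60. The mediocre type's constraint binds.

6.60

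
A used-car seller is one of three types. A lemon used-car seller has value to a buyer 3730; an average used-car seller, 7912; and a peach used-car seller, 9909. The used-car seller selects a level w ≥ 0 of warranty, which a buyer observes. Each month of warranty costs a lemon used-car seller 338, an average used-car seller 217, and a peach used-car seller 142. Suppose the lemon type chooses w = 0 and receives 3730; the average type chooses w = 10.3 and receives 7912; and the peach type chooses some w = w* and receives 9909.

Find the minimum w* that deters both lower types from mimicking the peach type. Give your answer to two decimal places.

Lemon type (on-path payoff 3730) won't mimic when 3730 ≥ 9909 − 338·w*, i.e. w* ≥ 18.28.
Average type (on-path payoff 7912 − 217×10.3 = 5676.9) won't mimic when 5676.9 ≥ 9909 − 217·w*, i.e. w* ≥ 19.50.
Both must hold, so w* = max(18.28, 19.50) = 19.50. The average type's constraint binds.

19.50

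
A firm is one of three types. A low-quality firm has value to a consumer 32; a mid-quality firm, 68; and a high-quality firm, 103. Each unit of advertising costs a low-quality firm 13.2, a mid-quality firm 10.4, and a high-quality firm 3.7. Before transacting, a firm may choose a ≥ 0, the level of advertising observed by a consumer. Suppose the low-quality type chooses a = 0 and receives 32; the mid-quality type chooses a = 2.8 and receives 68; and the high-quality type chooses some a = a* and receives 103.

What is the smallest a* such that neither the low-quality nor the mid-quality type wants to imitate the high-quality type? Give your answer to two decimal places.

Low-quality type (on-path payoff 32) won't mimic when 32 ≥ 103 − 13.2·a*, i.e. a* ≥ 5.38.
Mid-quality type (on-path payoff 68 − 10.4×2.8 = 38.88) won't mimic when 38.88 ≥ 103 − 10.4·a*, i.e. a* ≥ 6.17.
Both must hold, so a* = max(5.38, 6.17) = 6.17. The mid-quality type's constraint binds.

6.17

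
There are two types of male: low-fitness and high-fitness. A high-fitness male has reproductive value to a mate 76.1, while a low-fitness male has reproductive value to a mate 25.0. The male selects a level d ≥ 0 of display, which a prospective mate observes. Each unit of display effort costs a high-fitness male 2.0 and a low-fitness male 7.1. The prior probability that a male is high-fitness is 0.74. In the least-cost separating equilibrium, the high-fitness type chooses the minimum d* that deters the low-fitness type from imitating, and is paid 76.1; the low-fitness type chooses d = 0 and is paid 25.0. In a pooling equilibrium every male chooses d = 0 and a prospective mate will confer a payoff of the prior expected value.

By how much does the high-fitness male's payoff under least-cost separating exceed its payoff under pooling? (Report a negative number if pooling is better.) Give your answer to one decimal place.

-1.1

Least-cost separating signal: d* solves 25.0 = 76.1 − 7.1·d*, so d* = (76.1 − 25.0)/7.1 ≈ 7.1972.
High-fitness type's separating payoff: 76.1 − 2.0 × d* = 76.1 − 2.0 × (76.1 − 25.0)/7.1 = 76.1 − 102.2/7.1 ≈ 61.706.
Pooling payoff: 0.74 × 76.1 + 0.26 × 25.0 = 62.814.
Difference: 61.706 − 62.814 = -1.108, i.e. -1.1 to one decimal place.
The high-fitness type would prefer the pooling outcome.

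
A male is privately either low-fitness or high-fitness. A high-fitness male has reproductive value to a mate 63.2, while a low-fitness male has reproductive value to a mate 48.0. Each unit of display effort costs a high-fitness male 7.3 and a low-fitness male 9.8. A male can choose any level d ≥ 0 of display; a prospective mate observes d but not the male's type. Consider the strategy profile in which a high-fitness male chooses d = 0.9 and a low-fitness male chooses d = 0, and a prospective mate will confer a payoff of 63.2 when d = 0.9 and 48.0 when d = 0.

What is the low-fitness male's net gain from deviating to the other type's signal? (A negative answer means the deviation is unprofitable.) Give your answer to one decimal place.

Playing d = 0 the low-fitness male receives 48.0.
Deviating to d = 0.9 brings payment 63.2 at cost 9.8 × 0.9 = 8.82, netting 54.38.
Gain from deviating: 54.38 − 48.0 = 6.38, i.e. 6.4 to one decimal place.
The gain is positive, so the low-fitness type's incentive-compatibility constraint is violated — this profile is not a separating equilibrium.

6.4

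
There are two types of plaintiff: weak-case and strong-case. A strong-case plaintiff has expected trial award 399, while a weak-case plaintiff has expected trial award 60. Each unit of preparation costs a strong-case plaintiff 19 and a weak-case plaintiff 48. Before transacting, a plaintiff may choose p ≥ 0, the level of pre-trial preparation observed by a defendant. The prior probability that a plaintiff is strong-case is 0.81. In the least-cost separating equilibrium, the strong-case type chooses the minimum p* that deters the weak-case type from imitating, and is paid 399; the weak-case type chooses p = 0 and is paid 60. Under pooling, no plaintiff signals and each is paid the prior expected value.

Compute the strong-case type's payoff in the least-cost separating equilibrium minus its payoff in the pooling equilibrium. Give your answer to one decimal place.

Least-cost separating signal: p* solves 60 = 399 − 48·p*, so p* = (399 − 60)/48 = 7.0625.
Strong-case type's separating payoff: 399 − 19 × p* = 399 − 19 × (399 − 60)/48 = 399 − 6441/48 ≈ 264.813.
Pooling payoff: 0.81 × 399 + 0.19 × 60 = 334.59.
Difference: 264.813 − 334.59 = -69.777, i.e. -69.8 to one decimal place.
The strong-case type would prefer the pooling outcome.

-69.8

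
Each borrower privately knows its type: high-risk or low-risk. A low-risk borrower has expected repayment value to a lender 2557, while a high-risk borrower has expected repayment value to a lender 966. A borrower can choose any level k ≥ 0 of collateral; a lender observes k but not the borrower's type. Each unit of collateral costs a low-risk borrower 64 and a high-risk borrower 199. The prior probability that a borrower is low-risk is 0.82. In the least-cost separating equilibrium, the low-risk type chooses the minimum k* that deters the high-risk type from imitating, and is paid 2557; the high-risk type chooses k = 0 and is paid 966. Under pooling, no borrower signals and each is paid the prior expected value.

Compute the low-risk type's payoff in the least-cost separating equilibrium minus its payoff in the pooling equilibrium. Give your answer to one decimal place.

Least-cost separating signal: k* solves 966 = 2557 − 199·k*, so k* = (2557 − 966)/199 ≈ 7.9950.
Low-risk type's separating payoff: 2557 − 64 × k* = 2557 − 64 × (2557 − 966)/199 = 2557 − 101824/199 ≈ 2045.322.
Pooling payoff: 0.82 × 2557 + 0.18 × 966 = 2270.62.
Difference: 2045.322 − 2270.62 = -225.298, i.e. -225.3 to one decimal place.
The low-risk type would prefer the pooling outcome.

-225.3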